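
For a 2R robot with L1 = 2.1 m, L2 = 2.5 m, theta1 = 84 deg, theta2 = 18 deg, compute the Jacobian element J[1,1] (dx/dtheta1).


J[1,1] = -L1*sin(t1) - L2*sin(t1+t2)
= -2.1*sin(84) - 2.5*sin(102)
= -4.5339


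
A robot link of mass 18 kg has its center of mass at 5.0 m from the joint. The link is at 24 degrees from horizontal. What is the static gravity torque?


tau = m*g*L*cos(angle)
= 18 * 9.81 * 5.0 * cos(24 deg)
= 18 * 9.81 * 5.0 * 0.9135
= 806.5693 Nm


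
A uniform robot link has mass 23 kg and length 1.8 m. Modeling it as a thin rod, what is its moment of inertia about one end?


I = (1/3) * m * L^2
= (1/3) * 23 * 1.8^2
= 0.333333 * 23 * 3.24
= 24.84 kg*m^2


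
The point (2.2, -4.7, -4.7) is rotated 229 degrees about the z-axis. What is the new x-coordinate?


Rotation about z-axis: x' = x*cos(theta) - y*sin(theta)
= 2.2 * -0.6561 - -4.7 * -0.7547
= -4.9905


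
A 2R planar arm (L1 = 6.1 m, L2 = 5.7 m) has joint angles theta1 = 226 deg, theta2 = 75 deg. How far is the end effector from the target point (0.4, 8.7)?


End effector via forward kinematics:
x = L1*cos(t1) + L2*cos(t1+t2) = -1.3017
y = L1*sin(t1) + L2*sin(t1+t2) = -9.2738
Distance to target:
d = sqrt((0.4 - -1.3017)^2 + (8.7 - -9.2738)^2)
= sqrt(2.8958 + 323.0584)
= 18.0542 m


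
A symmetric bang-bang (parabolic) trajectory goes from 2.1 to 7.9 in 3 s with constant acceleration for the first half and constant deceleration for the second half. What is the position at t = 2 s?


Symmetric rest-to-rest: each phase covers (pf-p0)/2 in time T/2. 0.5*a*(T/2)^2 = (pf-p0)/2 => a = 4*(pf-p0)/T^2
a = 4*(7.9-2.1)/3^2 = 2.5778
t = 2 is in the deceleration phase (t > T/2).
p = pf - 0.5*a*(T-t)^2 = 7.9 - 0.5*2.5778*1^2
= 6.6111


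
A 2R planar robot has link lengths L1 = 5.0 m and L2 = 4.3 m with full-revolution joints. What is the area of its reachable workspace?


r_max = L1 + L2 = 9.3 m
r_min = |L1 - L2| = 0.7 m
Area = pi*(r_max^2 - r_min^2)
= pi*(86.49 - 0.49)
= pi * 86.0
= 270.177 m^2


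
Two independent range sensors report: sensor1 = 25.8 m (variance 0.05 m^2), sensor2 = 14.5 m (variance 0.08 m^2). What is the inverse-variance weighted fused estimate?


w1 = (1/var1) / (1/var1 + 1/var2)
   = 20.0 / (20.0 + 12.5) = 0.6154
w2 = 1 - w1 = 0.3846
fused = w1*s1 + w2*s2 = 15.8769 + 5.5769
= 21.4538 m


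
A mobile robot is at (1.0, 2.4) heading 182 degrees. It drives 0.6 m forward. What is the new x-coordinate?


x_new = x0 + d*cos(theta)
= 1.0 + 0.6*cos(182)
= 1.0 + -0.5996
= 0.4004


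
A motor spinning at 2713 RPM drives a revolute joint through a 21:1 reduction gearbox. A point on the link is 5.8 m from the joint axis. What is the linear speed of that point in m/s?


omega_motor = 2713 * 2*pi/60 = 284.1047 rad/s
omega_joint = omega_motor / 21 = 13.5288 rad/s
v = omega_joint * r = 13.5288 * 5.8
= 78.467 m/s


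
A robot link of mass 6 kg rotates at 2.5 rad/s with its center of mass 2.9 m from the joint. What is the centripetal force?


F = m * omega^2 * r
= 6 * 2.5^2 * 2.9
= 6 * 6.25 * 2.9
= 108.75 N


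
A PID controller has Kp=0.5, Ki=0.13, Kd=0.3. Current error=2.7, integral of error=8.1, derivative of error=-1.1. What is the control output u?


u = Kp*e + Ki*int(e) + Kd*de/dt
= 0.5*2.7 + 0.13*8.1 + 0.3*(-1.1)
= 1.35 + 1.053 + -0.33
= 2.073


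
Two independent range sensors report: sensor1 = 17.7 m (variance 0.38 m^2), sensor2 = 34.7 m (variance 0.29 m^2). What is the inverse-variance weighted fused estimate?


w1 = (1/var1) / (1/var1 + 1/var2)
   = 2.6316 / (2.6316 + 3.4483) = 0.4328
w2 = 1 - w1 = 0.5672
fused = w1*s1 + w2*s2 = 7.6612 + 19.6806
= 27.3418 m


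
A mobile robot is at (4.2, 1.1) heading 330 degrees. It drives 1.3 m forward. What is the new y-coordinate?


y_new = y0 + d*sin(theta)
= 1.1 + 1.3*sin(330)
= 1.1 + -0.65
= 0.45


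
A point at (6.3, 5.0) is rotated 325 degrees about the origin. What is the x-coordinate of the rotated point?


x' = x*cos(theta) - y*sin(theta)
cos(325 deg) = 0.8192, sin(325 deg) = -0.5736
x' = 6.3 * 0.8192 - 5.0 * -0.5736
= 5.1607 - -2.8679
= 8.0285


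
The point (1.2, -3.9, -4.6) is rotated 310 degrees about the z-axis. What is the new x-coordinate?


Rotation about z-axis: x' = x*cos(theta) - y*sin(theta)
= 1.2 * 0.6428 - -3.9 * -0.766
= -2.2162


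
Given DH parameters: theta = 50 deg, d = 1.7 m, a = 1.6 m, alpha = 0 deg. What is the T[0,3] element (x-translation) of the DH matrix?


T[0,3] = a * cos(theta)
= 1.6 * cos(50 deg)
= 1.6 * 0.6428
= 1.0285


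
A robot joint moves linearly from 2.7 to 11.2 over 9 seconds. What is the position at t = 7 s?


s = t/T = 7/9 = 0.7778
p(t) = p0 + (pf-p0)*s
= 2.7 + (11.2 - 2.7) * 0.7778
= 9.3111


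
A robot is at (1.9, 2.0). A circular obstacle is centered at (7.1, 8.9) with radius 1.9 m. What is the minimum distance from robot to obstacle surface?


center_dist = sqrt((1.9-7.1)^2 + (2.0-8.9)^2)
= sqrt(27.04 + 47.61)
= 8.64
min_dist = center_dist - radius = 8.64 - 1.9 = 6.74 m


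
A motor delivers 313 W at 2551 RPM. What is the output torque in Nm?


omega = 2551 * 2*pi/60 = 267.1401 rad/s
tau = P / omega = 313 / 267.1401
= 1.1717 Nm


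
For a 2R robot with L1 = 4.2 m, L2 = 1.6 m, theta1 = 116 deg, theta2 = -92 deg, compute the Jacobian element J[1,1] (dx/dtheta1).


J[1,1] = -L1*sin(t1) - L2*sin(t1+t2)
= -4.2*sin(116) - 1.6*sin(24)
= -4.4257


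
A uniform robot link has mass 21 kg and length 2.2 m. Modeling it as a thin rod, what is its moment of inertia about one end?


I = (1/3) * m * L^2
= (1/3) * 21 * 2.2^2
= 0.333333 * 21 * 4.84
= 33.88 kg*m^2


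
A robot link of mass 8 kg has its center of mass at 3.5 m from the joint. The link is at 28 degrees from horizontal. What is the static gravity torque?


tau = m*g*L*cos(angle)
= 8 * 9.81 * 3.5 * cos(28 deg)
= 8 * 9.81 * 3.5 * 0.8829
= 242.528 Nm


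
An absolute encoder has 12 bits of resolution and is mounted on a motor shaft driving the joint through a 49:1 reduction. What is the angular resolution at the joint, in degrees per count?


counts = 2^12 = 4096
effective counts at joint = 4096 * 49 = 200704
resolution = 360 / 200704
= 0.0018 deg/count


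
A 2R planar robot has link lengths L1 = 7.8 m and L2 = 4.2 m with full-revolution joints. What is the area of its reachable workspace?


r_max = L1 + L2 = 12.0 m
r_min = |L1 - L2| = 3.6 m
Area = pi*(r_max^2 - r_min^2)
= pi*(144.0 - 12.96)
= pi * 131.04
= 411.6743 m^2


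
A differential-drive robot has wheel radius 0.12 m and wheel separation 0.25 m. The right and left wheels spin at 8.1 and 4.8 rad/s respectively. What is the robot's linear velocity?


vR = r*wR = 0.12*8.1 = 0.972 m/s
vL = r*wL = 0.12*4.8 = 0.576 m/s
v = (vR+vL)/2 = 0.774 m/s
omega = (vR-vL)/L = 1.584 rad/s
linear velocity = 0.774 m/s


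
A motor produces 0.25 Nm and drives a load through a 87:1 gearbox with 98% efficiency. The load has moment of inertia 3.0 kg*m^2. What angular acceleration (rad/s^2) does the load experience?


tau_out = tau_motor * N * eta
= 0.25 * 87 * 0.98 = 21.315 Nm
alpha = tau_out / I = 21.315 / 3.0
= 7.105 rad/s^2


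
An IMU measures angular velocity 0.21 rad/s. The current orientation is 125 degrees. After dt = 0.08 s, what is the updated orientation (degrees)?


delta_theta = w * dt = 0.21 * 0.08 = 0.0168 rad
= 0.9626 deg
theta_new = 125 + 0.9626 = 125.9626 deg


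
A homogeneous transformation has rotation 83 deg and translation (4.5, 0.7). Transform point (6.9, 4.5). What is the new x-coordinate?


x' = cos(theta)*px - sin(theta)*py + tx
= 0.1219*6.9 - 0.9925*4.5 + 4.5
= 0.8744


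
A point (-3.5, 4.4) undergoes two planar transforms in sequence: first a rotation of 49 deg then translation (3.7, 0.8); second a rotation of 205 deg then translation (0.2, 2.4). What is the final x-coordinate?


After transform 1:
x1 = cos(49)*-3.5 - sin(49)*4.4 + 3.7 = -1.9169
y1 = sin(49)*-3.5 + cos(49)*4.4 + 0.8 = 1.0452
After transform 2:
x2 = cos(205)*-1.9169 - sin(205)*1.0452 + 0.2
= 2.379


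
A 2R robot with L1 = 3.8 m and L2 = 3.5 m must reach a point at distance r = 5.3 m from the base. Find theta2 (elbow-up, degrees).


cos(theta2) = (r^2 - L1^2 - L2^2) / (2*L1*L2)
cos(theta2) = (28.09 - 14.44 - 12.25) / 26.6
cos(theta2) = 0.052632
theta2 = 86.983 degrees


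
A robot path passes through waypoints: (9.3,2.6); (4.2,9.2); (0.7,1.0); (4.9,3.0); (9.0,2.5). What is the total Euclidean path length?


Segment lengths:
  seg1 = sqrt((-5.1)^2 + (6.6)^2) = 8.3409
  seg2 = sqrt((-3.5)^2 + (-8.2)^2) = 8.9157
  seg3 = sqrt((4.2)^2 + (2.0)^2) = 4.6519
  seg4 = sqrt((4.1)^2 + (-0.5)^2) = 4.1304
Total = 26.0388


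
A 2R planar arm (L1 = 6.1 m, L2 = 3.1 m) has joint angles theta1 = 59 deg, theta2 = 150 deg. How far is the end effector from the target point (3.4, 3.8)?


End effector via forward kinematics:
x = L1*cos(t1) + L2*cos(t1+t2) = 0.4304
y = L1*sin(t1) + L2*sin(t1+t2) = 3.7258
Distance to target:
d = sqrt((3.4 - 0.4304)^2 + (3.8 - 3.7258)^2)
= sqrt(8.8185 + 0.0055)
= 2.9705 m


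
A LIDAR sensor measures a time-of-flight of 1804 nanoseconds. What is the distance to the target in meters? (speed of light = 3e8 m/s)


tof = 1804 ns = 1.804e-06 s
dist = c * tof / 2
= 3e8 * 1.804e-06 / 2
= 270.6 m


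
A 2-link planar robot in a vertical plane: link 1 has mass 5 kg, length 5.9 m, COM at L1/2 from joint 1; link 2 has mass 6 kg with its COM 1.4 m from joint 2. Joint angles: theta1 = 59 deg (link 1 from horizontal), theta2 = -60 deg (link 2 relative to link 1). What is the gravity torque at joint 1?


Horizontal distance from joint 1 to link-1 COM:
  x_c1 = (L1/2)*cos(t1) = 2.95 * 0.515 = 1.5194 m
Horizontal distance from joint 1 to link-2 COM:
  x_c2 = L1*cos(t1) + Lc2*cos(t1+t2)
       = 5.9*0.515 + 1.4*0.9998 = 4.4385 m
tau1 = m1*g*x_c1 + m2*g*x_c2
     = 5*9.81*1.5194 + 6*9.81*4.4385
     = 74.5247 + 261.2508
     = 335.7755 Nm


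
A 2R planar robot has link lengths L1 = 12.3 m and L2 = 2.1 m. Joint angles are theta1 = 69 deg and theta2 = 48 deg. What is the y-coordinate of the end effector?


Convert angles to radians: theta1 = 1.2043, theta2 = 0.8378
y = L1*sin(theta1) + L2*sin(theta1+theta2)
y = 11.483 + 1.8711
y = 13.3542


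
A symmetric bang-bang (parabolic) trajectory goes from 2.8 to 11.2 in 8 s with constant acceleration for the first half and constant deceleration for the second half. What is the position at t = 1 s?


Symmetric rest-to-rest: each phase covers (pf-p0)/2 in time T/2. 0.5*a*(T/2)^2 = (pf-p0)/2 => a = 4*(pf-p0)/T^2
a = 4*(11.2-2.8)/8^2 = 0.525
t = 1 is in the acceleration phase (t <= T/2).
p = p0 + 0.5*a*t^2 = 2.8 + 0.5*0.525*1^2
= 3.0625


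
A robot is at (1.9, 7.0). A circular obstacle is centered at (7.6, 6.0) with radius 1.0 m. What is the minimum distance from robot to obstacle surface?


center_dist = sqrt((1.9-7.6)^2 + (7.0-6.0)^2)
= sqrt(32.49 + 1.0)
= 5.7871
min_dist = center_dist - radius = 5.7871 - 1.0 = 4.7871 m


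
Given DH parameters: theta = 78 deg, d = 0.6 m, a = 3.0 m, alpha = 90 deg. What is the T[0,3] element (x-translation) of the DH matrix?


T[0,3] = a * cos(theta)
= 3.0 * cos(78 deg)
= 3.0 * 0.2079
= 0.6237


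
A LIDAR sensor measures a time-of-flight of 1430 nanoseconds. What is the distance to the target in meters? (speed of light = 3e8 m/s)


tof = 1430 ns = 1.43e-06 s
dist = c * tof / 2
= 3e8 * 1.43e-06 / 2
= 214.5 m


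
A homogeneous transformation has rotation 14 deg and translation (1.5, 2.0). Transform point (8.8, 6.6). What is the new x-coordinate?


x' = cos(theta)*px - sin(theta)*py + tx
= 0.9703*8.8 - 0.2419*6.6 + 1.5
= 8.4419


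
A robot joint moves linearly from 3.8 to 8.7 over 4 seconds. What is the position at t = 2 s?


s = t/T = 2/4 = 0.5
p(t) = p0 + (pf-p0)*s
= 3.8 + (8.7 - 3.8) * 0.5
= 6.25


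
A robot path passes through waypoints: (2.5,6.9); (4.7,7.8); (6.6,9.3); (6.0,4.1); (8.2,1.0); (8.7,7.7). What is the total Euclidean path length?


Segment lengths:
  seg1 = sqrt((2.2)^2 + (0.9)^2) = 2.377
  seg2 = sqrt((1.9)^2 + (1.5)^2) = 2.4207
  seg3 = sqrt((-0.6)^2 + (-5.2)^2) = 5.2345
  seg4 = sqrt((2.2)^2 + (-3.1)^2) = 3.8013
  seg5 = sqrt((0.5)^2 + (6.7)^2) = 6.7186
Total = 20.5522


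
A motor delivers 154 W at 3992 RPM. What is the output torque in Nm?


omega = 3992 * 2*pi/60 = 418.0413 rad/s
tau = P / omega = 154 / 418.0413
= 0.3684 Nm


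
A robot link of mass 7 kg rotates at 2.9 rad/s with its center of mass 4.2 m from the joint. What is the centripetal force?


F = m * omega^2 * r
= 7 * 2.9^2 * 4.2
= 7 * 8.41 * 4.2
= 247.254 N


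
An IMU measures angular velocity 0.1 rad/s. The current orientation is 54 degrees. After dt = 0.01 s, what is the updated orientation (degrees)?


delta_theta = w * dt = 0.1 * 0.01 = 0.001 rad
= 0.0573 deg
theta_new = 54 + 0.0573 = 54.0573 deg


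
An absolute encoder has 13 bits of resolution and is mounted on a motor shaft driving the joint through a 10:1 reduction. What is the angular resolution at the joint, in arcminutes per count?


counts = 2^13 = 8192
effective counts at joint = 8192 * 10 = 81920
resolution = 360*60 / 81920
= 0.2637 arcmin/count


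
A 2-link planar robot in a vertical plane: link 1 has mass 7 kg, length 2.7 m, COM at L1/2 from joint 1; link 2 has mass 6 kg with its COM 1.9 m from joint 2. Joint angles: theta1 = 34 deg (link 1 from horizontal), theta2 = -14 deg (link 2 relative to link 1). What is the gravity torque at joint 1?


Horizontal distance from joint 1 to link-1 COM:
  x_c1 = (L1/2)*cos(t1) = 1.35 * 0.829 = 1.1192 m
Horizontal distance from joint 1 to link-2 COM:
  x_c2 = L1*cos(t1) + Lc2*cos(t1+t2)
       = 2.7*0.829 + 1.9*0.9397 = 4.0238 m
tau1 = m1*g*x_c1 + m2*g*x_c2
     = 7*9.81*1.1192 + 6*9.81*4.0238
     = 76.8555 + 236.8419
     = 313.6974 Nm


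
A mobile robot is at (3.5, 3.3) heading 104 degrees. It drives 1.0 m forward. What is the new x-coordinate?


x_new = x0 + d*cos(theta)
= 3.5 + 1.0*cos(104)
= 3.5 + -0.2419
= 3.2581


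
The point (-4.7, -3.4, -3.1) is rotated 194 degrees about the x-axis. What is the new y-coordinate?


Rotation about x-axis: y' = y*cos(theta) - z*sin(theta)
= -3.4 * -0.9703 - -3.1 * -0.2419
= 2.549


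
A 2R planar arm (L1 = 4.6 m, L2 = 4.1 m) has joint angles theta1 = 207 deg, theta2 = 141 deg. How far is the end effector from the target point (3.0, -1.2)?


End effector via forward kinematics:
x = L1*cos(t1) + L2*cos(t1+t2) = -0.0882
y = L1*sin(t1) + L2*sin(t1+t2) = -2.9408
Distance to target:
d = sqrt((3.0 - -0.0882)^2 + (-1.2 - -2.9408)^2)
= sqrt(9.5371 + 3.0304)
= 3.5451 m


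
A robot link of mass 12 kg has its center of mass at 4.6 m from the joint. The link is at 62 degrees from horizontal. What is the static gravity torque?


tau = m*g*L*cos(angle)
= 12 * 9.81 * 4.6 * cos(62 deg)
= 12 * 9.81 * 4.6 * 0.4695
= 254.2245 Nm


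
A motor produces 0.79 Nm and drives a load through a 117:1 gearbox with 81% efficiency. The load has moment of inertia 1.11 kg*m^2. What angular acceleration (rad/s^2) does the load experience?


tau_out = tau_motor * N * eta
= 0.79 * 117 * 0.81 = 74.8683 Nm
alpha = tau_out / I = 74.8683 / 1.11
= 67.4489 rad/s^2


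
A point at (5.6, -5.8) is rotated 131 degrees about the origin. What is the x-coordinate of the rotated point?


x' = x*cos(theta) - y*sin(theta)
cos(131 deg) = -0.6561, sin(131 deg) = 0.7547
x' = 5.6 * -0.6561 - -5.8 * 0.7547
= -3.6739 - -4.3773
= 0.7034


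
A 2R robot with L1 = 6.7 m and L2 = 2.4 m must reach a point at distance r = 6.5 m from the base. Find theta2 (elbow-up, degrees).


cos(theta2) = (r^2 - L1^2 - L2^2) / (2*L1*L2)
cos(theta2) = (42.25 - 44.89 - 5.76) / 32.16
cos(theta2) = -0.261194
theta2 = 105.1409 degrees


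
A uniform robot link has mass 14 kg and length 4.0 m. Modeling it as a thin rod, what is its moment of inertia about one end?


I = (1/3) * m * L^2
= (1/3) * 14 * 4.0^2
= 0.333333 * 14 * 16.0
= 74.6667 kg*m^2


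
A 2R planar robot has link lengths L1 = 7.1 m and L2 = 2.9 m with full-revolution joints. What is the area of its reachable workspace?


r_max = L1 + L2 = 10.0 m
r_min = |L1 - L2| = 4.2 m
Area = pi*(r_max^2 - r_min^2)
= pi*(100.0 - 17.64)
= pi * 82.36
= 258.7416 m^2


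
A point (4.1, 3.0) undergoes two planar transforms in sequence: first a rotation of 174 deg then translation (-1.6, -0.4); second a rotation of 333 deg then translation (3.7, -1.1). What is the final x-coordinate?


After transform 1:
x1 = cos(174)*4.1 - sin(174)*3.0 + -1.6 = -5.9911
y1 = sin(174)*4.1 + cos(174)*3.0 + -0.4 = -2.955
After transform 2:
x2 = cos(333)*-5.9911 - sin(333)*-2.955 + 3.7
= -2.9797


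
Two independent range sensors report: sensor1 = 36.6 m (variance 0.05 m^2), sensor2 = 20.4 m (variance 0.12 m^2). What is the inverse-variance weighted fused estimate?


w1 = (1/var1) / (1/var1 + 1/var2)
   = 20.0 / (20.0 + 8.3333) = 0.7059
w2 = 1 - w1 = 0.2941
fused = w1*s1 + w2*s2 = 25.8353 + 6.0
= 31.8353 m


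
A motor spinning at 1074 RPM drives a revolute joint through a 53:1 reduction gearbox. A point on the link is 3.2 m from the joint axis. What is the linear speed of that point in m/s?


omega_motor = 1074 * 2*pi/60 = 112.469 rad/s
omega_joint = omega_motor / 53 = 2.1221 rad/s
v = omega_joint * r = 2.1221 * 3.2
= 6.7906 m/s


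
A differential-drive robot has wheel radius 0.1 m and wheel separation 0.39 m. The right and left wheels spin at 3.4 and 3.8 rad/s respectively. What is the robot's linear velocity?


vR = r*wR = 0.1*3.4 = 0.34 m/s
vL = r*wL = 0.1*3.8 = 0.38 m/s
v = (vR+vL)/2 = 0.36 m/s
omega = (vR-vL)/L = -0.1026 rad/s
linear velocity = 0.36 m/s


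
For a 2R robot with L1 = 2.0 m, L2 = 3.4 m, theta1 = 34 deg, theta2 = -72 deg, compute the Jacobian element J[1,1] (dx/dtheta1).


J[1,1] = -L1*sin(t1) - L2*sin(t1+t2)
= -2.0*sin(34) - 3.4*sin(-38)
= 0.9749


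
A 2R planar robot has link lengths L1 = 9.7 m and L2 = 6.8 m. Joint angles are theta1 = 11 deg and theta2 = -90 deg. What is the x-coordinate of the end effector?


Convert angles to radians: theta1 = 0.192, theta2 = -1.5708
x = L1*cos(theta1) + L2*cos(theta1+theta2)
x = 9.5218 + 1.2975
x = 10.8193


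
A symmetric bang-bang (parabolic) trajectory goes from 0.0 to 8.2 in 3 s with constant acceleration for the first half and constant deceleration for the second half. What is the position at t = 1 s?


Symmetric rest-to-rest: each phase covers (pf-p0)/2 in time T/2. 0.5*a*(T/2)^2 = (pf-p0)/2 => a = 4*(pf-p0)/T^2
a = 4*(8.2-0.0)/3^2 = 3.6444
t = 1 is in the acceleration phase (t <= T/2).
p = p0 + 0.5*a*t^2 = 0.0 + 0.5*3.6444*1^2
= 1.8222


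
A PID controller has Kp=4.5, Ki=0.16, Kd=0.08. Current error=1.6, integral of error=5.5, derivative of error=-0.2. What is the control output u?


u = Kp*e + Ki*int(e) + Kd*de/dt
= 4.5*1.6 + 0.16*5.5 + 0.08*(-0.2)
= 7.2 + 0.88 + -0.016
= 8.064


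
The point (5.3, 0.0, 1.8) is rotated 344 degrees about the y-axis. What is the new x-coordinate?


Rotation about y-axis: x' = x*cos(theta) + z*sin(theta)
= 5.3 * 0.9613 + 1.8 * -0.2756
= 4.5985


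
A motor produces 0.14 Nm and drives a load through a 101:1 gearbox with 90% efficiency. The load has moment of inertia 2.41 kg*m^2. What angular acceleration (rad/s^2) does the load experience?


tau_out = tau_motor * N * eta
= 0.14 * 101 * 0.9 = 12.726 Nm
alpha = tau_out / I = 12.726 / 2.41
= 5.2805 rad/s^2


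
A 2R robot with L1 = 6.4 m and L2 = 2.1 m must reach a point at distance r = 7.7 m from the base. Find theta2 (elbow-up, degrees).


cos(theta2) = (r^2 - L1^2 - L2^2) / (2*L1*L2)
cos(theta2) = (59.29 - 40.96 - 4.41) / 26.88
cos(theta2) = 0.517857
theta2 = 58.8114 degrees


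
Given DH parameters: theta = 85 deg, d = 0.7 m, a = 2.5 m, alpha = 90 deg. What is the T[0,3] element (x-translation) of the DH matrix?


T[0,3] = a * cos(theta)
= 2.5 * cos(85 deg)
= 2.5 * 0.0872
= 0.2179


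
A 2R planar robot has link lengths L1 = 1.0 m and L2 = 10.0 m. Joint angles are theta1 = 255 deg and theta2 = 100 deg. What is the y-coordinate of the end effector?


Convert angles to radians: theta1 = 4.4506, theta2 = 1.7453
y = L1*sin(theta1) + L2*sin(theta1+theta2)
y = -0.9659 + -0.8716
y = -1.8375


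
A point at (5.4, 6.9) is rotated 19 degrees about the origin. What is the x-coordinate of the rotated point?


x' = x*cos(theta) - y*sin(theta)
cos(19 deg) = 0.9455, sin(19 deg) = 0.3256
x' = 5.4 * 0.9455 - 6.9 * 0.3256
= 5.1058 - 2.2464
= 2.8594


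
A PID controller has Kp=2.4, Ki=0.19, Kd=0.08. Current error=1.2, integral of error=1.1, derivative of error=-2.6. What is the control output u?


u = Kp*e + Ki*int(e) + Kd*de/dt
= 2.4*1.2 + 0.19*1.1 + 0.08*(-2.6)
= 2.88 + 0.209 + -0.208
= 2.881


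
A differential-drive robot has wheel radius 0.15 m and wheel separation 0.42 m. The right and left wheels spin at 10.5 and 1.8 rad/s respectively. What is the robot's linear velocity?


vR = r*wR = 0.15*10.5 = 1.575 m/s
vL = r*wL = 0.15*1.8 = 0.27 m/s
v = (vR+vL)/2 = 0.9225 m/s
omega = (vR-vL)/L = 3.1071 rad/s
linear velocity = 0.9225 m/s


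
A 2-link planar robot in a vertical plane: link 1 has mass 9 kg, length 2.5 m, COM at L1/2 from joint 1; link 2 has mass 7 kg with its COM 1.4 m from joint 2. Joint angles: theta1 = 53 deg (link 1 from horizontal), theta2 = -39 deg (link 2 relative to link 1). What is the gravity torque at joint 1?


Horizontal distance from joint 1 to link-1 COM:
  x_c1 = (L1/2)*cos(t1) = 1.25 * 0.6018 = 0.7523 m
Horizontal distance from joint 1 to link-2 COM:
  x_c2 = L1*cos(t1) + Lc2*cos(t1+t2)
       = 2.5*0.6018 + 1.4*0.9703 = 2.863 m
tau1 = m1*g*x_c1 + m2*g*x_c2
     = 9*9.81*0.7523 + 7*9.81*2.863
     = 66.4178 + 196.5989
     = 263.0167 Nm


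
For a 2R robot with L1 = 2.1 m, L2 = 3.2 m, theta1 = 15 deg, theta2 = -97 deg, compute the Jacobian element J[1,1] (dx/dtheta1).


J[1,1] = -L1*sin(t1) - L2*sin(t1+t2)
= -2.1*sin(15) - 3.2*sin(-82)
= 2.6253


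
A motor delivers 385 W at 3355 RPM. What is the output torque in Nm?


omega = 3355 * 2*pi/60 = 351.3348 rad/s
tau = P / omega = 385 / 351.3348
= 1.0958 Nm


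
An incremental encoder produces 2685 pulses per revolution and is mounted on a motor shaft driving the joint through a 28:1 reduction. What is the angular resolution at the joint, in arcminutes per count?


counts per rev = 2685
effective counts at joint = 2685 * 28 = 75180
resolution = 360*60 / 75180
= 0.2873 arcmin/count


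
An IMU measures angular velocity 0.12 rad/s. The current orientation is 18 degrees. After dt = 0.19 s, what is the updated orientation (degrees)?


delta_theta = w * dt = 0.12 * 0.19 = 0.0228 rad
= 1.3063 deg
theta_new = 18 + 1.3063 = 19.3063 deg


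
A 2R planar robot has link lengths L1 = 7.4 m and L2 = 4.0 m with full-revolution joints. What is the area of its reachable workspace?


r_max = L1 + L2 = 11.4 m
r_min = |L1 - L2| = 3.4 m
Area = pi*(r_max^2 - r_min^2)
= pi*(129.96 - 11.56)
= pi * 118.4
= 371.9646 m^2


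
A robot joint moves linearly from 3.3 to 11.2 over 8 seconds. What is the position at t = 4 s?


s = t/T = 4/8 = 0.5
p(t) = p0 + (pf-p0)*s
= 3.3 + (11.2 - 3.3) * 0.5
= 7.25


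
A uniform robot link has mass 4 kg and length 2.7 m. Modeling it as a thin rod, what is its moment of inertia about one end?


I = (1/3) * m * L^2
= (1/3) * 4 * 2.7^2
= 0.333333 * 4 * 7.29
= 9.72 kg*m^2


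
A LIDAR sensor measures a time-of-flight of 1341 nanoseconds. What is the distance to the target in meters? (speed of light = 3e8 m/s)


tof = 1341 ns = 1.341e-06 s
dist = c * tof / 2
= 3e8 * 1.341e-06 / 2
= 201.15 m


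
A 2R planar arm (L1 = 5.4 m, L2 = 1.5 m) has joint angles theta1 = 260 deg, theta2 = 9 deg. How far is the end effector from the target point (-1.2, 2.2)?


End effector via forward kinematics:
x = L1*cos(t1) + L2*cos(t1+t2) = -0.9639
y = L1*sin(t1) + L2*sin(t1+t2) = -6.8177
Distance to target:
d = sqrt((-1.2 - -0.9639)^2 + (2.2 - -6.8177)^2)
= sqrt(0.0558 + 81.3195)
= 9.0208 m


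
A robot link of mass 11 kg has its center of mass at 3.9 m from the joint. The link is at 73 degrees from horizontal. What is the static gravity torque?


tau = m*g*L*cos(angle)
= 11 * 9.81 * 3.9 * cos(73 deg)
= 11 * 9.81 * 3.9 * 0.2924
= 123.0443 Nm


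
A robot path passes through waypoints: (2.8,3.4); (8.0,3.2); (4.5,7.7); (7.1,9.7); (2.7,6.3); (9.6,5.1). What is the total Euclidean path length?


Segment lengths:
  seg1 = sqrt((5.2)^2 + (-0.2)^2) = 5.2038
  seg2 = sqrt((-3.5)^2 + (4.5)^2) = 5.7009
  seg3 = sqrt((2.6)^2 + (2.0)^2) = 3.2802
  seg4 = sqrt((-4.4)^2 + (-3.4)^2) = 5.5606
  seg5 = sqrt((6.9)^2 + (-1.2)^2) = 7.0036
Total = 26.7491


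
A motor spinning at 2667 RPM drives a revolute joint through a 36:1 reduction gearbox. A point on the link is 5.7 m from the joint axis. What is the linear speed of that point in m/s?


omega_motor = 2667 * 2*pi/60 = 279.2876 rad/s
omega_joint = omega_motor / 36 = 7.758 rad/s
v = omega_joint * r = 7.758 * 5.7
= 44.2205 m/s


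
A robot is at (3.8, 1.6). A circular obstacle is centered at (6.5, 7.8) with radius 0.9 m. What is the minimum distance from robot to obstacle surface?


center_dist = sqrt((3.8-6.5)^2 + (1.6-7.8)^2)
= sqrt(7.29 + 38.44)
= 6.7624
min_dist = center_dist - radius = 6.7624 - 0.9 = 5.8624 m


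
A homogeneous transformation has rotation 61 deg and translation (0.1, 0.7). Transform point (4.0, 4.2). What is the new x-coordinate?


x' = cos(theta)*px - sin(theta)*py + tx
= 0.4848*4.0 - 0.8746*4.2 + 0.1
= -1.6342


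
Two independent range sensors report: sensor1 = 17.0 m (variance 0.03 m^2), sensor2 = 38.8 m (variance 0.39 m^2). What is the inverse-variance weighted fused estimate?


w1 = (1/var1) / (1/var1 + 1/var2)
   = 33.3333 / (33.3333 + 2.5641) = 0.9286
w2 = 1 - w1 = 0.0714
fused = w1*s1 + w2*s2 = 15.7857 + 2.7714
= 18.5571 m


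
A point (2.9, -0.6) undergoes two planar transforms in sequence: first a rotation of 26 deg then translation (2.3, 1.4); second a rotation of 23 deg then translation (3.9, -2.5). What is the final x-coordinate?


After transform 1:
x1 = cos(26)*2.9 - sin(26)*-0.6 + 2.3 = 5.1695
y1 = sin(26)*2.9 + cos(26)*-0.6 + 1.4 = 2.132
After transform 2:
x2 = cos(23)*5.1695 - sin(23)*2.132 + 3.9
= 7.8255


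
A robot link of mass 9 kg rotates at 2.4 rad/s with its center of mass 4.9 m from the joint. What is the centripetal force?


F = m * omega^2 * r
= 9 * 2.4^2 * 4.9
= 9 * 5.76 * 4.9
= 254.016 N


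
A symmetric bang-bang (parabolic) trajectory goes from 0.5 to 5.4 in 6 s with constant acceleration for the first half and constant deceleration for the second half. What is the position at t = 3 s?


Symmetric rest-to-rest: each phase covers (pf-p0)/2 in time T/2. 0.5*a*(T/2)^2 = (pf-p0)/2 => a = 4*(pf-p0)/T^2
a = 4*(5.4-0.5)/6^2 = 0.5444
t = 3 is in the acceleration phase (t <= T/2).
p = p0 + 0.5*a*t^2 = 0.5 + 0.5*0.5444*3^2
= 2.95


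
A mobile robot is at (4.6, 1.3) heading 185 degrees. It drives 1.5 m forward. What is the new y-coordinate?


y_new = y0 + d*sin(theta)
= 1.3 + 1.5*sin(185)
= 1.3 + -0.1307
= 1.1693


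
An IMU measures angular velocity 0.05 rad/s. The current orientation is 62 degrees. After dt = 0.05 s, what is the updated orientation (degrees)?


delta_theta = w * dt = 0.05 * 0.05 = 0.0025 rad
= 0.1432 deg
theta_new = 62 + 0.1432 = 62.1432 deg


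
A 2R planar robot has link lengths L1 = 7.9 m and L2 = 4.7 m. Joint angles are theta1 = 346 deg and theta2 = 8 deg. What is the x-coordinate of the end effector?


Convert angles to radians: theta1 = 6.0388, theta2 = 0.1396
x = L1*cos(theta1) + L2*cos(theta1+theta2)
x = 7.6653 + 4.6743
x = 12.3396


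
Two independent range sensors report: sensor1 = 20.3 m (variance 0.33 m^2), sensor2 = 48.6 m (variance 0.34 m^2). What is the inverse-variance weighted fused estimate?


w1 = (1/var1) / (1/var1 + 1/var2)
   = 3.0303 / (3.0303 + 2.9412) = 0.5075
w2 = 1 - w1 = 0.4925
fused = w1*s1 + w2*s2 = 10.3015 + 23.9373
= 34.2388 m


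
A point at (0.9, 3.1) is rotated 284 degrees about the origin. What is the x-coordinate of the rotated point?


x' = x*cos(theta) - y*sin(theta)
cos(284 deg) = 0.2419, sin(284 deg) = -0.9703
x' = 0.9 * 0.2419 - 3.1 * -0.9703
= 0.2177 - -3.0079
= 3.2256


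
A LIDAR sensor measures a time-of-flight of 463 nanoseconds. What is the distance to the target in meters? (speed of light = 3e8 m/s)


tof = 463 ns = 4.63e-07 s
dist = c * tof / 2
= 3e8 * 4.63e-07 / 2
= 69.45 m


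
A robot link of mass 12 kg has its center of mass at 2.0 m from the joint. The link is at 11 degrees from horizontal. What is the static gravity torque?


tau = m*g*L*cos(angle)
= 12 * 9.81 * 2.0 * cos(11 deg)
= 12 * 9.81 * 2.0 * 0.9816
= 231.1143 Nm


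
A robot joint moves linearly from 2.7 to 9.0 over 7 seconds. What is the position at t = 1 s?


s = t/T = 1/7 = 0.1429
p(t) = p0 + (pf-p0)*s
= 2.7 + (9.0 - 2.7) * 0.1429
= 3.6


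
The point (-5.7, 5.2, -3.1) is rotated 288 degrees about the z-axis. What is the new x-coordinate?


Rotation about z-axis: x' = x*cos(theta) - y*sin(theta)
= -5.7 * 0.309 - 5.2 * -0.9511
= 3.1841


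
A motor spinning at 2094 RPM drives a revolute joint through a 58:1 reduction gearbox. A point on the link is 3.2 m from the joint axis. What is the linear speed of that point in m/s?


omega_motor = 2094 * 2*pi/60 = 219.2832 rad/s
omega_joint = omega_motor / 58 = 3.7807 rad/s
v = omega_joint * r = 3.7807 * 3.2
= 12.0984 m/s


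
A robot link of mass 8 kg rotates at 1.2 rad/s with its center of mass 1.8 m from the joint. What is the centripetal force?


F = m * omega^2 * r
= 8 * 1.2^2 * 1.8
= 8 * 1.44 * 1.8
= 20.736 N


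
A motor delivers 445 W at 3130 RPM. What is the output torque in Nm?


omega = 3130 * 2*pi/60 = 327.7728 rad/s
tau = P / omega = 445 / 327.7728
= 1.3576 Nm


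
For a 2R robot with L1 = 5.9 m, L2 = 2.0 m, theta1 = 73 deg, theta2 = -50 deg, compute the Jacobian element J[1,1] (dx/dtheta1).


J[1,1] = -L1*sin(t1) - L2*sin(t1+t2)
= -5.9*sin(73) - 2.0*sin(23)
= -6.4237


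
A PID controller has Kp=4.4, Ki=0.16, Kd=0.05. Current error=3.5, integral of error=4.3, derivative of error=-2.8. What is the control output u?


u = Kp*e + Ki*int(e) + Kd*de/dt
= 4.4*3.5 + 0.16*4.3 + 0.05*(-2.8)
= 15.4 + 0.688 + -0.14
= 15.948


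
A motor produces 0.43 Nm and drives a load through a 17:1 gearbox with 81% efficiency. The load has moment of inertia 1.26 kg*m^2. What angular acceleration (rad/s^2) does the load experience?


tau_out = tau_motor * N * eta
= 0.43 * 17 * 0.81 = 5.9211 Nm
alpha = tau_out / I = 5.9211 / 1.26
= 4.6993 rad/s^2


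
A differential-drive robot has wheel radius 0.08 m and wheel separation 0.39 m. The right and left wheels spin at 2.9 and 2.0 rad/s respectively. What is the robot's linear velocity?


vR = r*wR = 0.08*2.9 = 0.232 m/s
vL = r*wL = 0.08*2.0 = 0.16 m/s
v = (vR+vL)/2 = 0.196 m/s
omega = (vR-vL)/L = 0.1846 rad/s
linear velocity = 0.196 m/s


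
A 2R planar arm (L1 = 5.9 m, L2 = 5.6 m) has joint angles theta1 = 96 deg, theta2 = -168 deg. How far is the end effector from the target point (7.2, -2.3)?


End effector via forward kinematics:
x = L1*cos(t1) + L2*cos(t1+t2) = 1.1138
y = L1*sin(t1) + L2*sin(t1+t2) = 0.5418
Distance to target:
d = sqrt((7.2 - 1.1138)^2 + (-2.3 - 0.5418)^2)
= sqrt(37.0421 + 8.0756)
= 6.717 m


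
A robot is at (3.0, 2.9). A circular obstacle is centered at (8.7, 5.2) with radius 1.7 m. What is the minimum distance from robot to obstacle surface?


center_dist = sqrt((3.0-8.7)^2 + (2.9-5.2)^2)
= sqrt(32.49 + 5.29)
= 6.1465
min_dist = center_dist - radius = 6.1465 - 1.7 = 4.4465 m


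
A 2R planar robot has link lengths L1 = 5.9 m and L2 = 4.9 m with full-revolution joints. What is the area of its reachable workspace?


r_max = L1 + L2 = 10.8 m
r_min = |L1 - L2| = 1.0 m
Area = pi*(r_max^2 - r_min^2)
= pi*(116.64 - 1.0)
= pi * 115.64
= 363.2938 m^2


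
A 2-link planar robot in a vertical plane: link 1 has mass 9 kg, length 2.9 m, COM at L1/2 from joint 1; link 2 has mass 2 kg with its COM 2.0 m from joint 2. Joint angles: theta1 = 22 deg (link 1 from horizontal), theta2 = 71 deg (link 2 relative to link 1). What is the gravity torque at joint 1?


Horizontal distance from joint 1 to link-1 COM:
  x_c1 = (L1/2)*cos(t1) = 1.45 * 0.9272 = 1.3444 m
Horizontal distance from joint 1 to link-2 COM:
  x_c2 = L1*cos(t1) + Lc2*cos(t1+t2)
       = 2.9*0.9272 + 2.0*-0.0523 = 2.5842 m
tau1 = m1*g*x_c1 + m2*g*x_c2
     = 9*9.81*1.3444 + 2*9.81*2.5842
     = 118.6985 + 50.7012
     = 169.3998 Nm


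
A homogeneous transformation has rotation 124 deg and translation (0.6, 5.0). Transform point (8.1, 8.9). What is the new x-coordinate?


x' = cos(theta)*px - sin(theta)*py + tx
= -0.5592*8.1 - 0.829*8.9 + 0.6
= -11.3079


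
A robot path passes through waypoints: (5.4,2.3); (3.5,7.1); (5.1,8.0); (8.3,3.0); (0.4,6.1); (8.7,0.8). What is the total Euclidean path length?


Segment lengths:
  seg1 = sqrt((-1.9)^2 + (4.8)^2) = 5.1624
  seg2 = sqrt((1.6)^2 + (0.9)^2) = 1.8358
  seg3 = sqrt((3.2)^2 + (-5.0)^2) = 5.9363
  seg4 = sqrt((-7.9)^2 + (3.1)^2) = 8.4865
  seg5 = sqrt((8.3)^2 + (-5.3)^2) = 9.8478
Total = 31.2688


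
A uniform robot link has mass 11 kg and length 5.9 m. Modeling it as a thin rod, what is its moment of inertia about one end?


I = (1/3) * m * L^2
= (1/3) * 11 * 5.9^2
= 0.333333 * 11 * 34.81
= 127.6367 kg*m^2


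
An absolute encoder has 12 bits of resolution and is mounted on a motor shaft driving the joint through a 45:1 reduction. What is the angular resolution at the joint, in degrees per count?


counts = 2^12 = 4096
effective counts at joint = 4096 * 45 = 184320
resolution = 360 / 184320
= 0.002 deg/count


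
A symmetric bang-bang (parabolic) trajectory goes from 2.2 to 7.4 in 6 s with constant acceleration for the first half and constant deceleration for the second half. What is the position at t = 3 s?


Symmetric rest-to-rest: each phase covers (pf-p0)/2 in time T/2. 0.5*a*(T/2)^2 = (pf-p0)/2 => a = 4*(pf-p0)/T^2
a = 4*(7.4-2.2)/6^2 = 0.5778
t = 3 is in the acceleration phase (t <= T/2).
p = p0 + 0.5*a*t^2 = 2.2 + 0.5*0.5778*3^2
= 4.8


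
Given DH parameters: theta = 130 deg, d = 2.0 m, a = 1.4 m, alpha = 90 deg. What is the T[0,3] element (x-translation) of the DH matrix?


T[0,3] = a * cos(theta)
= 1.4 * cos(130 deg)
= 1.4 * -0.6428
= -0.8999


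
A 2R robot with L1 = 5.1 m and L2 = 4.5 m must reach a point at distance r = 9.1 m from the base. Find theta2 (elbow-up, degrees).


cos(theta2) = (r^2 - L1^2 - L2^2) / (2*L1*L2)
cos(theta2) = (82.81 - 26.01 - 20.25) / 45.9
cos(theta2) = 0.796296
theta2 = 37.2221 degrees


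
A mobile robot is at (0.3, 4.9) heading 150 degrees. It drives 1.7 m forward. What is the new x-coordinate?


x_new = x0 + d*cos(theta)
= 0.3 + 1.7*cos(150)
= 0.3 + -1.4722
= -1.1722


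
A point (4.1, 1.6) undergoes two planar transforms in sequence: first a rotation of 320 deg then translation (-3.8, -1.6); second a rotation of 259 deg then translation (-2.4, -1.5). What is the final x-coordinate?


After transform 1:
x1 = cos(320)*4.1 - sin(320)*1.6 + -3.8 = 0.3692
y1 = sin(320)*4.1 + cos(320)*1.6 + -1.6 = -3.0098
After transform 2:
x2 = cos(259)*0.3692 - sin(259)*-3.0098 + -2.4
= -5.4249


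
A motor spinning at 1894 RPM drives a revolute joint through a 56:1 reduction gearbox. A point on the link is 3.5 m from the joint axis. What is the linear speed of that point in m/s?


omega_motor = 1894 * 2*pi/60 = 198.3392 rad/s
omega_joint = omega_motor / 56 = 3.5418 rad/s
v = omega_joint * r = 3.5418 * 3.5
= 12.3962 m/s


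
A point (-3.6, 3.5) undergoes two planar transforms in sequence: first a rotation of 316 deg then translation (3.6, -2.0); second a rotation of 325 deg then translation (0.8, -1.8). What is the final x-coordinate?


After transform 1:
x1 = cos(316)*-3.6 - sin(316)*3.5 + 3.6 = 3.4417
y1 = sin(316)*-3.6 + cos(316)*3.5 + -2.0 = 3.0185
After transform 2:
x2 = cos(325)*3.4417 - sin(325)*3.0185 + 0.8
= 5.3506


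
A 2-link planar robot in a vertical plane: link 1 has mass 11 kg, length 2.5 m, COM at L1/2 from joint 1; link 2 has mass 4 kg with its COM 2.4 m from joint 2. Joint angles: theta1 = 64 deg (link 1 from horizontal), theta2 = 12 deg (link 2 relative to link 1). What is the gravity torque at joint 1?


Horizontal distance from joint 1 to link-1 COM:
  x_c1 = (L1/2)*cos(t1) = 1.25 * 0.4384 = 0.548 m
Horizontal distance from joint 1 to link-2 COM:
  x_c2 = L1*cos(t1) + Lc2*cos(t1+t2)
       = 2.5*0.4384 + 2.4*0.2419 = 1.6765 m
tau1 = m1*g*x_c1 + m2*g*x_c2
     = 11*9.81*0.548 + 4*9.81*1.6765
     = 59.1308 + 65.7874
     = 124.9182 Nm


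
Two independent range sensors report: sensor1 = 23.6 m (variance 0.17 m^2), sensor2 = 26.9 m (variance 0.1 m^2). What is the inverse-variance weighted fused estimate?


w1 = (1/var1) / (1/var1 + 1/var2)
   = 5.8824 / (5.8824 + 10.0) = 0.3704
w2 = 1 - w1 = 0.6296
fused = w1*s1 + w2*s2 = 8.7407 + 16.937
= 25.6778 m


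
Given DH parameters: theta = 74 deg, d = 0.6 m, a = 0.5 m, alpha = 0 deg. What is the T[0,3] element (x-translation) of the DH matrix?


T[0,3] = a * cos(theta)
= 0.5 * cos(74 deg)
= 0.5 * 0.2756
= 0.1378


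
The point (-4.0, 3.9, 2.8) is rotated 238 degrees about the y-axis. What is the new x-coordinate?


Rotation about y-axis: x' = x*cos(theta) + z*sin(theta)
= -4.0 * -0.5299 + 2.8 * -0.848
= -0.2549


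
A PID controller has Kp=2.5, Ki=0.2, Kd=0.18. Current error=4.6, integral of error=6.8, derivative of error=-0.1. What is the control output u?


u = Kp*e + Ki*int(e) + Kd*de/dt
= 2.5*4.6 + 0.2*6.8 + 0.18*(-0.1)
= 11.5 + 1.36 + -0.018
= 12.842


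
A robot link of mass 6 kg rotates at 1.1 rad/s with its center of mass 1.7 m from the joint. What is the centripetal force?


F = m * omega^2 * r
= 6 * 1.1^2 * 1.7
= 6 * 1.21 * 1.7
= 12.342 N


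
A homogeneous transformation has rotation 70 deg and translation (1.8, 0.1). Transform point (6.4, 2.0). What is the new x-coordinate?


x' = cos(theta)*px - sin(theta)*py + tx
= 0.342*6.4 - 0.9397*2.0 + 1.8
= 2.1095


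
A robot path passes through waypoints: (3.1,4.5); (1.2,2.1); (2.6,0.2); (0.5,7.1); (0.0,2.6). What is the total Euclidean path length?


Segment lengths:
  seg1 = sqrt((-1.9)^2 + (-2.4)^2) = 3.061
  seg2 = sqrt((1.4)^2 + (-1.9)^2) = 2.3601
  seg3 = sqrt((-2.1)^2 + (6.9)^2) = 7.2125
  seg4 = sqrt((-0.5)^2 + (-4.5)^2) = 4.5277
Total = 17.1613


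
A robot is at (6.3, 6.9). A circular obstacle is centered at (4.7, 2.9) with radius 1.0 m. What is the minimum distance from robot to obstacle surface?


center_dist = sqrt((6.3-4.7)^2 + (6.9-2.9)^2)
= sqrt(2.56 + 16.0)
= 4.3081
min_dist = center_dist - radius = 4.3081 - 1.0 = 3.3081 m


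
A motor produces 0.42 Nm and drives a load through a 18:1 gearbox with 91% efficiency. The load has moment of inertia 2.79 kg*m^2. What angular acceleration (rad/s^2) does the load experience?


tau_out = tau_motor * N * eta
= 0.42 * 18 * 0.91 = 6.8796 Nm
alpha = tau_out / I = 6.8796 / 2.79
= 2.4658 rad/s^2


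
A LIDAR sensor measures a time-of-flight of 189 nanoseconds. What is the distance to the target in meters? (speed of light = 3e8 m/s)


tof = 189 ns = 1.89e-07 s
dist = c * tof / 2
= 3e8 * 1.89e-07 / 2
= 28.35 m


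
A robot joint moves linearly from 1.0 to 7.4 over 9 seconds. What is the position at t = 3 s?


s = t/T = 3/9 = 0.3333
p(t) = p0 + (pf-p0)*s
= 1.0 + (7.4 - 1.0) * 0.3333
= 3.1333


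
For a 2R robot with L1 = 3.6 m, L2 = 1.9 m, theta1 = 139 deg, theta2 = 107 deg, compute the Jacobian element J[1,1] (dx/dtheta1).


J[1,1] = -L1*sin(t1) - L2*sin(t1+t2)
= -3.6*sin(139) - 1.9*sin(246)
= -0.6261


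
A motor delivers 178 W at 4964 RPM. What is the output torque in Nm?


omega = 4964 * 2*pi/60 = 519.8289 rad/s
tau = P / omega = 178 / 519.8289
= 0.3424 Nm
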